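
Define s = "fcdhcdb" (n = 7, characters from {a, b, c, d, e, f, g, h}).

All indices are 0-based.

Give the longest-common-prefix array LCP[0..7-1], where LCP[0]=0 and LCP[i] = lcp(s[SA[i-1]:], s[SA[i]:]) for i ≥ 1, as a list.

[0, 0, 2, 0, 1, 0, 0]

rank | idx | suffix
   0 |   6 | b
   1 |   4 | cdb
   2 |   1 | cdhcdb
   3 |   5 | db
   4 |   2 | dhcdb
   5 |   0 | fcdhcdb
   6 |   3 | hcdb

SA = [6, 4, 1, 5, 2, 0, 3]
i: (SA[i-1],SA[i]) lcp shared
  1: (6,4) 0 ''
  2: (4,1) 2 'cd'
  3: (1,5) 0 ''
  4: (5,2) 1 'd'
  5: (2,0) 0 ''
  6: (0,3) 0 ''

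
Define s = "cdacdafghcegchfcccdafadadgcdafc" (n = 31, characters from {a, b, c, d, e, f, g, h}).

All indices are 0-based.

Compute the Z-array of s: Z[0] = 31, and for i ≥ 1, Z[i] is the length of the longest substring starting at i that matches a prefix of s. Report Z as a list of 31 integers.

Z[0]=31
i=1: i≥r, start 0; Z[1]=0
i=2: i≥r, start 0; Z[2]=0
i=3: i≥r, start 0; Z[3]=3 grow→box=[3,6)
i=4: min(r-i=2, Z[1]=0)=0; Z[4]=0
i=5: min(r-i=1, Z[2]=0)=0; Z[5]=0
i=6: i≥r, start 0; Z[6]=0
i=7: i≥r, start 0; Z[7]=0
i=8: i≥r, start 0; Z[8]=0
i=9: i≥r, start 0; Z[9]=1 grow→box=[9,10)
i=10: i≥r, start 0; Z[10]=0
i=11: i≥r, start 0; Z[11]=0
i=12: i≥r, start 0; Z[12]=1 grow→box=[12,13)
i=13: i≥r, start 0; Z[13]=0
i=14: i≥r, start 0; Z[14]=0
i=15: i≥r, start 0; Z[15]=1 grow→box=[15,16)
i=16: i≥r, start 0; Z[16]=1 grow→box=[16,17)
i=17: i≥r, start 0; Z[17]=3 grow→box=[17,20)
i=18: min(r-i=2, Z[1]=0)=0; Z[18]=0
i=19: min(r-i=1, Z[2]=0)=0; Z[19]=0
i=20: i≥r, start 0; Z[20]=0
i=21: i≥r, start 0; Z[21]=0
i=22: i≥r, start 0; Z[22]=0
i=23: i≥r, start 0; Z[23]=0
i=24: i≥r, start 0; Z[24]=0
i=25: i≥r, start 0; Z[25]=0
i=26: i≥r, start 0; Z[26]=3 grow→box=[26,29)
i=27: min(r-i=2, Z[1]=0)=0; Z[27]=0
i=28: min(r-i=1, Z[2]=0)=0; Z[28]=0
i=29: i≥r, start 0; Z[29]=0
i=30: i≥r, start 0; Z[30]=1 grow→box=[30,31)

[31, 0, 0, 3, 0, 0, 0, 0, 0, 1, 0, 0, 1, 0, 0, 1, 1, 3, 0, 0, 0, 0, 0, 0, 0, 0, 3, 0, 0, 0, 1]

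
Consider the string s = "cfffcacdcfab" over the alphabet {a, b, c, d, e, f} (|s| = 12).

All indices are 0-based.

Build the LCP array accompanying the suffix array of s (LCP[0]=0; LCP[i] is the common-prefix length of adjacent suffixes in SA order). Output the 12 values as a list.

rank | idx | suffix
   0 |  10 | ab
   1 |   5 | acdcfab
   2 |  11 | b
   3 |   4 | cacdcfab
   4 |   6 | cdcfab
   5 |   8 | cfab
   6 |   0 | cfffcacdcfab
   7 |   7 | dcfab
   8 |   9 | fab
   9 |   3 | fcacdcfab
  10 |   2 | ffcacdcfab
  11 |   1 | fffcacdcfab

SA = [10, 5, 11, 4, 6, 8, 0, 7, 9, 3, 2, 1]
i: (SA[i-1],SA[i]) lcp shared
  1: (10,5) 1 'a'
  2: (5,11) 0 ''
  3: (11,4) 0 ''
  4: (4,6) 1 'c'
  5: (6,8) 1 'c'
  6: (8,0) 2 'cf'
  7: (0,7) 0 ''
  8: (7,9) 0 ''
  9: (9,3) 1 'f'
  10: (3,2) 1 'f'
  11: (2,1) 2 'ff'

[0, 1, 0, 0, 1, 1, 2, 0, 0, 1, 1, 2]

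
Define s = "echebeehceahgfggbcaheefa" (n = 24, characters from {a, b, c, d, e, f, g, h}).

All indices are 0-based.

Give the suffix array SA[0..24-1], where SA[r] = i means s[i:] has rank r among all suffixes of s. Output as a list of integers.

rank→(start, suffix):
  0 → (23, 'a')
  1 → (18, 'aheefa')
  2 → (10, 'ahgfggbcaheefa')
  3 → (16, 'bcaheefa')
  4 → (4, 'beehceahgfggbcaheefa')
  5 → (17, 'caheefa')
  6 → (8, 'ceahgfggbcaheefa')
  7 → (1, 'chebeehceahgfggbcaheefa')
  8 → (9, 'eahgfggbcaheefa')
  9 → (3, 'ebeehceahgfggbcaheefa')
  10 → (0, 'echebeehceahgfggbcaheefa')
  11 → (20, 'eefa')
  12 → (5, 'eehceahgfggbcaheefa')
  13 → (21, 'efa')
  14 → (6, 'ehceahgfggbcaheefa')
  15 → (22, 'fa')
  16 → (13, 'fggbcaheefa')
  17 → (15, 'gbcaheefa')
  18 → (12, 'gfggbcaheefa')
  19 → (14, 'ggbcaheefa')
  20 → (7, 'hceahgfggbcaheefa')
  21 → (2, 'hebeehceahgfggbcaheefa')
  22 → (19, 'heefa')
  23 → (11, 'hgfggbcaheefa')

[23, 18, 10, 16, 4, 17, 8, 1, 9, 3, 0, 20, 5, 21, 6, 22, 13, 15, 12, 14, 7, 2, 19, 11]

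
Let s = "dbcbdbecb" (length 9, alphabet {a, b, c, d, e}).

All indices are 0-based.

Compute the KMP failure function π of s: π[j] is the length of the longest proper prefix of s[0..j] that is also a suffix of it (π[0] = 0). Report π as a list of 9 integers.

π[0] = 0
j=1 s[j]='b': π[1]=0 (border '')
j=2 s[j]='c': π[2]=0 (border '')
j=3 s[j]='b': π[3]=0 (border '')
j=4 s[j]='d': π[4]=1 (border 'd')
j=5 s[j]='b': π[5]=2 (border 'db')
j=6 s[j]='e': k: 2→0; π[6]=0 (border '')
j=7 s[j]='c': π[7]=0 (border '')
j=8 s[j]='b': π[8]=0 (border '')

[0, 0, 0, 0, 1, 2, 0, 0, 0]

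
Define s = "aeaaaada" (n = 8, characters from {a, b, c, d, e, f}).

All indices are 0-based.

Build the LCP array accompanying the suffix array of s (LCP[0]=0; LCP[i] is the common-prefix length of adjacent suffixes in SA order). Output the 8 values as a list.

[0, 1, 3, 2, 1, 1, 0, 0]

rank→(start, suffix):
  0 → (7, 'a')
  1 → (2, 'aaaada')
  2 → (3, 'aaada')
  3 → (4, 'aada')
  4 → (5, 'ada')
  5 → (0, 'aeaaaada')
  6 → (6, 'da')
  7 → (1, 'eaaaada')

SA = [7, 2, 3, 4, 5, 0, 6, 1]
i: (SA[i-1],SA[i]) lcp shared
  1: (7,2) 1 'a'
  2: (2,3) 3 'aaa'
  3: (3,4) 2 'aa'
  4: (4,5) 1 'a'
  5: (5,0) 1 'a'
  6: (0,6) 0 ''
  7: (6,1) 0 ''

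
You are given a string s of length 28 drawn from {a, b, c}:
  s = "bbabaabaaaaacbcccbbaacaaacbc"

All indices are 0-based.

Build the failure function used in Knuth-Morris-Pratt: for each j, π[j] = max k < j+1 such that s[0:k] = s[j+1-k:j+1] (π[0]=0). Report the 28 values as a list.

[0, 1, 0, 1, 0, 0, 1, 0, 0, 0, 0, 0, 0, 1, 0, 0, 0, 1, 2, 3, 0, 0, 0, 0, 0, 0, 1, 0]

π[0] = 0
j=1 s[j]='b': π[1]=1 (border 'b')
j=2 s[j]='a': k: 1→0; π[2]=0 (border '')
j=3 s[j]='b': π[3]=1 (border 'b')
j=4 s[j]='a': k: 1→0; π[4]=0 (border '')
j=5 s[j]='a': π[5]=0 (border '')
j=6 s[j]='b': π[6]=1 (border 'b')
j=7 s[j]='a': k: 1→0; π[7]=0 (border '')
j=8 s[j]='a': π[8]=0 (border '')
j=9 s[j]='a': π[9]=0 (border '')
j=10 s[j]='a': π[10]=0 (border '')
j=11 s[j]='a': π[11]=0 (border '')
j=12 s[j]='c': π[12]=0 (border '')
j=13 s[j]='b': π[13]=1 (border 'b')
j=14 s[j]='c': k: 1→0; π[14]=0 (border '')
j=15 s[j]='c': π[15]=0 (border '')
j=16 s[j]='c': π[16]=0 (border '')
j=17 s[j]='b': π[17]=1 (border 'b')
j=18 s[j]='b': π[18]=2 (border 'bb')
j=19 s[j]='a': π[19]=3 (border 'bba')
j=20 s[j]='a': k: 3→0; π[20]=0 (border '')
j=21 s[j]='c': π[21]=0 (border '')
j=22 s[j]='a': π[22]=0 (border '')
j=23 s[j]='a': π[23]=0 (border '')
j=24 s[j]='a': π[24]=0 (border '')
j=25 s[j]='c': π[25]=0 (border '')
j=26 s[j]='b': π[26]=1 (border 'b')
j=27 s[j]='c': k: 1→0; π[27]=0 (border '')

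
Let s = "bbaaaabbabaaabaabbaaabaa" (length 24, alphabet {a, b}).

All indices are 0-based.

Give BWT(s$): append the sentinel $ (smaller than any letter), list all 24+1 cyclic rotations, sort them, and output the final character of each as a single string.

rank  rotation                   last
    0  $bbaaaabbabaaabaabbaaabaa  a
    1  a$bbaaaabbabaaabaabbaaaba  a
    2  aa$bbaaaabbabaaabaabbaaab  b
    3  aaaabbabaaabaabbaaabaa$bb  b
    4  aaabaa$bbaaaabbabaaabaabb  b
    5  aaabaabbaaabaa$bbaaaabbab  b
    6  aaabbabaaabaabbaaabaa$bba  a
    7  aabaa$bbaaaabbabaaabaabba  a
    8  aabaabbaaabaa$bbaaaabbaba  a
    9  aabbaaabaa$bbaaaabbabaaab  b
   10  aabbabaaabaabbaaabaa$bbaa  a
   11  abaa$bbaaaabbabaaabaabbaa  a
   12  abaaabaabbaaabaa$bbaaaabb  b
   13  abaabbaaabaa$bbaaaabbabaa  a
   14  abbaaabaa$bbaaaabbabaaaba  a
   15  abbabaaabaabbaaabaa$bbaaa  a
   16  baa$bbaaaabbabaaabaabbaaa  a
   17  baaaabbabaaabaabbaaabaa$b  b
   18  baaabaa$bbaaaabbabaaabaab  b
   19  baaabaabbaaabaa$bbaaaabba  a
   20  baabbaaabaa$bbaaaabbabaaa  a
   21  babaaabaabbaaabaa$bbaaaab  b
   22  bbaaaabbabaaabaabbaaabaa$  $
   23  bbaaabaa$bbaaaabbabaaabaa  a
   24  bbabaaabaabbaaabaa$bbaaaa  a

aabbbbaaabaabaaaabbaab$aa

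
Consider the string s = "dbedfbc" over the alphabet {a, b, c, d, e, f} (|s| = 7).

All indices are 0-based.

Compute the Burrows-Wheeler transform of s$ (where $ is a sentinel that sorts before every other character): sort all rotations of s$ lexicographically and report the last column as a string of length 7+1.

cfdb$ebd

rank  rotation  last
    0  $dbedfbc  c
    1  bc$dbedf  f
    2  bedfbc$d  d
    3  c$dbedfb  b
    4  dbedfbc$  $
    5  dfbc$dbe  e
    6  edfbc$db  b
    7  fbc$dbed  d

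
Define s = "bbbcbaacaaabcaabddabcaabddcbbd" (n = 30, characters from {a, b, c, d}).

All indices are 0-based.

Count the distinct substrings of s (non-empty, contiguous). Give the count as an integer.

sorted suffixes:
  #0 SA[0]=8  'aaabcaabddabcaabddcbbd'
  #1 SA[1]=9  'aabcaabddabcaabddcbbd'
  #2 SA[2]=13  'aabddabcaabddcbbd'
  #3 SA[3]=21  'aabddcbbd'
  #4 SA[4]=5  'aacaaabcaabddabcaabddcbbd'
  #5 SA[5]=10  'abcaabddabcaabddcbbd'
  #6 SA[6]=18  'abcaabddcbbd'
  #7 SA[7]=14  'abddabcaabddcbbd'
  #8 SA[8]=22  'abddcbbd'
  #9 SA[9]=6  'acaaabcaabddabcaabddcbbd'
  #10 SA[10]=4  'baacaaabcaabddabcaabddcbbd'
  #11 SA[11]=0  'bbbcbaacaaabcaabddabcaabddcbbd'
  #12 SA[12]=1  'bbcbaacaaabcaabddabcaabddcbbd'
  #13 SA[13]=27  'bbd'
  #14 SA[14]=11  'bcaabddabcaabddcbbd'
  #15 SA[15]=19  'bcaabddcbbd'
  #16 SA[16]=2  'bcbaacaaabcaabddabcaabddcbbd'
  #17 SA[17]=28  'bd'
  #18 SA[18]=15  'bddabcaabddcbbd'
  #19 SA[19]=23  'bddcbbd'
  #20 SA[20]=7  'caaabcaabddabcaabddcbbd'
  #21 SA[21]=12  'caabddabcaabddcbbd'
  #22 SA[22]=20  'caabddcbbd'
  #23 SA[23]=3  'cbaacaaabcaabddabcaabddcbbd'
  #24 SA[24]=26  'cbbd'
  #25 SA[25]=29  'd'
  #26 SA[26]=17  'dabcaabddcbbd'
  #27 SA[27]=25  'dcbbd'
  #28 SA[28]=16  'ddabcaabddcbbd'
  #29 SA[29]=24  'ddcbbd'

SA = [8, 9, 13, 21, 5, 10, 18, 14, 22, 6, 4, 0, 1, 27, 11, 19, 2, 28, 15, 23, 7, 12, 20, 3, 26, 29, 17, 25, 16, 24]
rank  pair      lcp
   1  s[8:],s[9:]  2  'aa'
   2  s[9:],s[13:]  3  'aab'
   3  s[13:],s[21:]  5  'aabdd'
   4  s[21:],s[5:]  2  'aa'
   5  s[5:],s[10:]  1  'a'
   6  s[10:],s[18:]  8  'abcaabdd'
   7  s[18:],s[14:]  2  'ab'
   8  s[14:],s[22:]  4  'abdd'
   9  s[22:],s[6:]  1  'a'
  10  s[6:],s[4:]  0  ''
  11  s[4:],s[0:]  1  'b'
  12  s[0:],s[1:]  2  'bb'
  13  s[1:],s[27:]  2  'bb'
  14  s[27:],s[11:]  1  'b'
  15  s[11:],s[19:]  7  'bcaabdd'
  16  s[19:],s[2:]  2  'bc'
  17  s[2:],s[28:]  1  'b'
  18  s[28:],s[15:]  2  'bd'
  19  s[15:],s[23:]  3  'bdd'
  20  s[23:],s[7:]  0  ''
  21  s[7:],s[12:]  3  'caa'
  22  s[12:],s[20:]  6  'caabdd'
  23  s[20:],s[3:]  1  'c'
  24  s[3:],s[26:]  2  'cb'
  25  s[26:],s[29:]  0  ''
  26  s[29:],s[17:]  1  'd'
  27  s[17:],s[25:]  1  'd'
  28  s[25:],s[16:]  1  'd'
  29  s[16:],s[24:]  2  'dd'

n(n+1)/2 = 30·31/2 = 465
Σ LCP = 0 + 2 + 3 + 5 + 2 + 1 + 8 + 2 + 4 + 1 + 0 + 1 + 2 + 2 + 1 + 7 + 2 + 1 + 2 + 3 + 0 + 3 + 6 + 1 + 2 + 0 + 1 + 1 + 1 + 2 = 66
distinct = 465 − 66 = 399

399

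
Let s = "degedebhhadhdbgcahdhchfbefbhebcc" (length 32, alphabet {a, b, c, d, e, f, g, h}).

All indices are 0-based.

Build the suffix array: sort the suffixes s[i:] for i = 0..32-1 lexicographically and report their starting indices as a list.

[9, 16, 29, 23, 13, 26, 6, 31, 15, 30, 20, 12, 4, 0, 18, 10, 28, 5, 3, 24, 1, 22, 25, 14, 2, 8, 19, 11, 17, 27, 21, 7]

sorted suffixes:
  #0 SA[0]=9  'adhdbgcahdhchfbefbhebcc'
  #1 SA[1]=16  'ahdhchfbefbhebcc'
  #2 SA[2]=29  'bcc'
  #3 SA[3]=23  'befbhebcc'
  #4 SA[4]=13  'bgcahdhchfbefbhebcc'
  #5 SA[5]=26  'bhebcc'
  #6 SA[6]=6  'bhhadhdbgcahdhchfbefbhebcc'
  #7 SA[7]=31  'c'
  #8 SA[8]=15  'cahdhchfbefbhebcc'
  #9 SA[9]=30  'cc'
  #10 SA[10]=20  'chfbefbhebcc'
  #11 SA[11]=12  'dbgcahdhchfbefbhebcc'
  #12 SA[12]=4  'debhhadhdbgcahdhchfbefbhebcc'
  #13 SA[13]=0  'degedebhhadhdbgcahdhchfbefbhebcc'
  #14 SA[14]=18  'dhchfbefbhebcc'
  #15 SA[15]=10  'dhdbgcahdhchfbefbhebcc'
  #16 SA[16]=28  'ebcc'
  #17 SA[17]=5  'ebhhadhdbgcahdhchfbefbhebcc'
  #18 SA[18]=3  'edebhhadhdbgcahdhchfbefbhebcc'
  #19 SA[19]=24  'efbhebcc'
  #20 SA[20]=1  'egedebhhadhdbgcahdhchfbefbhebcc'
  #21 SA[21]=22  'fbefbhebcc'
  #22 SA[22]=25  'fbhebcc'
  #23 SA[23]=14  'gcahdhchfbefbhebcc'
  #24 SA[24]=2  'gedebhhadhdbgcahdhchfbefbhebcc'
  #25 SA[25]=8  'hadhdbgcahdhchfbefbhebcc'
  #26 SA[26]=19  'hchfbefbhebcc'
  #27 SA[27]=11  'hdbgcahdhchfbefbhebcc'
  #28 SA[28]=17  'hdhchfbefbhebcc'
  #29 SA[29]=27  'hebcc'
  #30 SA[30]=21  'hfbefbhebcc'
  #31 SA[31]=7  'hhadhdbgcahdhchfbefbhebcc'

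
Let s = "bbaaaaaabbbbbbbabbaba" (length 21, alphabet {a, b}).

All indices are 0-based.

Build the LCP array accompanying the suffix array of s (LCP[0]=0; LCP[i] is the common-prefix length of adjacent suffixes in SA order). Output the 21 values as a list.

[0, 1, 5, 4, 3, 2, 1, 2, 3, 0, 2, 2, 3, 1, 3, 4, 2, 3, 4, 5, 6]

rank | idx | suffix
   0 |  20 | a
   1 |   2 | aaaaaabbbbbbbabbaba
   2 |   3 | aaaaabbbbbbbabbaba
   3 |   4 | aaaabbbbbbbabbaba
   4 |   5 | aaabbbbbbbabbaba
   5 |   6 | aabbbbbbbabbaba
   6 |  18 | aba
   7 |  15 | abbaba
   8 |   7 | abbbbbbbabbaba
   9 |  19 | ba
  10 |   1 | baaaaaabbbbbbbabbaba
  11 |  17 | baba
  12 |  14 | babbaba
  13 |   0 | bbaaaaaabbbbbbbabbaba
  14 |  16 | bbaba
  15 |  13 | bbabbaba
  16 |  12 | bbbabbaba
  17 |  11 | bbbbabbaba
  18 |  10 | bbbbbabbaba
  19 |   9 | bbbbbbabbaba
  20 |   8 | bbbbbbbabbaba

SA = [20, 2, 3, 4, 5, 6, 18, 15, 7, 19, 1, 17, 14, 0, 16, 13, 12, 11, 10, 9, 8]
i: (SA[i-1],SA[i]) lcp shared
  1: (20,2) 1 'a'
  2: (2,3) 5 'aaaaa'
  3: (3,4) 4 'aaaa'
  4: (4,5) 3 'aaa'
  5: (5,6) 2 'aa'
  6: (6,18) 1 'a'
  7: (18,15) 2 'ab'
  8: (15,7) 3 'abb'
  9: (7,19) 0 ''
  10: (19,1) 2 'ba'
  11: (1,17) 2 'ba'
  12: (17,14) 3 'bab'
  13: (14,0) 1 'b'
  14: (0,16) 3 'bba'
  15: (16,13) 4 'bbab'
  16: (13,12) 2 'bb'
  17: (12,11) 3 'bbb'
  18: (11,10) 4 'bbbb'
  19: (10,9) 5 'bbbbb'
  20: (9,8) 6 'bbbbbb'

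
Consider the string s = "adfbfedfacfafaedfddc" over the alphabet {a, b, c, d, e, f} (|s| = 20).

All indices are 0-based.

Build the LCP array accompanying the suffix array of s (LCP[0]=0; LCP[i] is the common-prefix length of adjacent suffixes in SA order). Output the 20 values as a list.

sorted suffixes:
  #0 SA[0]=8  'acfafaedfddc'
  #1 SA[1]=0  'adfbfedfacfafaedfddc'
  #2 SA[2]=13  'aedfddc'
  #3 SA[3]=11  'afaedfddc'
  #4 SA[4]=3  'bfedfacfafaedfddc'
  #5 SA[5]=19  'c'
  #6 SA[6]=9  'cfafaedfddc'
  #7 SA[7]=18  'dc'
  #8 SA[8]=17  'ddc'
  #9 SA[9]=6  'dfacfafaedfddc'
  #10 SA[10]=1  'dfbfedfacfafaedfddc'
  #11 SA[11]=15  'dfddc'
  #12 SA[12]=5  'edfacfafaedfddc'
  #13 SA[13]=14  'edfddc'
  #14 SA[14]=7  'facfafaedfddc'
  #15 SA[15]=12  'faedfddc'
  #16 SA[16]=10  'fafaedfddc'
  #17 SA[17]=2  'fbfedfacfafaedfddc'
  #18 SA[18]=16  'fddc'
  #19 SA[19]=4  'fedfacfafaedfddc'

SA = [8, 0, 13, 11, 3, 19, 9, 18, 17, 6, 1, 15, 5, 14, 7, 12, 10, 2, 16, 4]
i: (SA[i-1],SA[i]) lcp shared
  1: (8,0) 1 'a'
  2: (0,13) 1 'a'
  3: (13,11) 1 'a'
  4: (11,3) 0 ''
  5: (3,19) 0 ''
  6: (19,9) 1 'c'
  7: (9,18) 0 ''
  8: (18,17) 1 'd'
  9: (17,6) 1 'd'
  10: (6,1) 2 'df'
  11: (1,15) 2 'df'
  12: (15,5) 0 ''
  13: (5,14) 3 'edf'
  14: (14,7) 0 ''
  15: (7,12) 2 'fa'
  16: (12,10) 2 'fa'
  17: (10,2) 1 'f'
  18: (2,16) 1 'f'
  19: (16,4) 1 'f'

[0, 1, 1, 1, 0, 0, 1, 0, 1, 1, 2, 2, 0, 3, 0, 2, 2, 1, 1, 1]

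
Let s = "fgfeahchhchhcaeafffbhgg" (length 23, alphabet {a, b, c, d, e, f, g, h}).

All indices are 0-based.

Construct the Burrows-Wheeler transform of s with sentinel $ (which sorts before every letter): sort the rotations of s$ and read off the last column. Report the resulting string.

rank  rotation                  last
    0  $fgfeahchhchhcaeafffbhgg  g
    1  aeafffbhgg$fgfeahchhchhc  c
    2  afffbhgg$fgfeahchhchhcae  e
    3  ahchhchhcaeafffbhgg$fgfe  e
    4  bhgg$fgfeahchhchhcaeafff  f
    5  caeafffbhgg$fgfeahchhchh  h
    6  chhcaeafffbhgg$fgfeahchh  h
    7  chhchhcaeafffbhgg$fgfeah  h
    8  eafffbhgg$fgfeahchhchhca  a
    9  eahchhchhcaeafffbhgg$fgf  f
   10  fbhgg$fgfeahchhchhcaeaff  f
   11  feahchhchhcaeafffbhgg$fg  g
   12  ffbhgg$fgfeahchhchhcaeaf  f
   13  fffbhgg$fgfeahchhchhcaea  a
   14  fgfeahchhchhcaeafffbhgg$  $
   15  g$fgfeahchhchhcaeafffbhg  g
   16  gfeahchhchhcaeafffbhgg$f  f
   17  gg$fgfeahchhchhcaeafffbh  h
   18  hcaeafffbhgg$fgfeahchhch  h
   19  hchhcaeafffbhgg$fgfeahch  h
   20  hchhchhcaeafffbhgg$fgfea  a
   21  hgg$fgfeahchhchhcaeafffb  b
   22  hhcaeafffbhgg$fgfeahchhc  c
   23  hhchhcaeafffbhgg$fgfeahc  c

gceefhhhaffgfa$gfhhhabcc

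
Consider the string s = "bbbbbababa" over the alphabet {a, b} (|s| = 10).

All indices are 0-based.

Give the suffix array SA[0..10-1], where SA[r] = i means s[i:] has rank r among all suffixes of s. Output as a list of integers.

sorted suffixes:
  #0 SA[0]=9  'a'
  #1 SA[1]=7  'aba'
  #2 SA[2]=5  'ababa'
  #3 SA[3]=8  'ba'
  #4 SA[4]=6  'baba'
  #5 SA[5]=4  'bababa'
  #6 SA[6]=3  'bbababa'
  #7 SA[7]=2  'bbbababa'
  #8 SA[8]=1  'bbbbababa'
  #9 SA[9]=0  'bbbbbababa'

[9, 7, 5, 8, 6, 4, 3, 2, 1, 0]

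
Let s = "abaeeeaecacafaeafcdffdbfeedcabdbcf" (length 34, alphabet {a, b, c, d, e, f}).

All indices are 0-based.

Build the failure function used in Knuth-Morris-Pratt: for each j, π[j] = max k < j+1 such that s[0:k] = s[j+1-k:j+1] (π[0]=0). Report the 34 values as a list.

[0, 0, 1, 0, 0, 0, 1, 0, 0, 1, 0, 1, 0, 1, 0, 1, 0, 0, 0, 0, 0, 0, 0, 0, 0, 0, 0, 0, 1, 2, 0, 0, 0, 0]

π[0] = 0
j=1 s[j]='b': π[1]=0 (border '')
j=2 s[j]='a': π[2]=1 (border 'a')
j=3 s[j]='e': k: 1→0; π[3]=0 (border '')
j=4 s[j]='e': π[4]=0 (border '')
j=5 s[j]='e': π[5]=0 (border '')
j=6 s[j]='a': π[6]=1 (border 'a')
j=7 s[j]='e': k: 1→0; π[7]=0 (border '')
j=8 s[j]='c': π[8]=0 (border '')
j=9 s[j]='a': π[9]=1 (border 'a')
j=10 s[j]='c': k: 1→0; π[10]=0 (border '')
j=11 s[j]='a': π[11]=1 (border 'a')
j=12 s[j]='f': k: 1→0; π[12]=0 (border '')
j=13 s[j]='a': π[13]=1 (border 'a')
j=14 s[j]='e': k: 1→0; π[14]=0 (border '')
j=15 s[j]='a': π[15]=1 (border 'a')
j=16 s[j]='f': k: 1→0; π[16]=0 (border '')
j=17 s[j]='c': π[17]=0 (border '')
j=18 s[j]='d': π[18]=0 (border '')
j=19 s[j]='f': π[19]=0 (border '')
j=20 s[j]='f': π[20]=0 (border '')
j=21 s[j]='d': π[21]=0 (border '')
j=22 s[j]='b': π[22]=0 (border '')
j=23 s[j]='f': π[23]=0 (border '')
j=24 s[j]='e': π[24]=0 (border '')
j=25 s[j]='e': π[25]=0 (border '')
j=26 s[j]='d': π[26]=0 (border '')
j=27 s[j]='c': π[27]=0 (border '')
j=28 s[j]='a': π[28]=1 (border 'a')
j=29 s[j]='b': π[29]=2 (border 'ab')
j=30 s[j]='d': k: 2→0; π[30]=0 (border '')
j=31 s[j]='b': π[31]=0 (border '')
j=32 s[j]='c': π[32]=0 (border '')
j=33 s[j]='f': π[33]=0 (border '')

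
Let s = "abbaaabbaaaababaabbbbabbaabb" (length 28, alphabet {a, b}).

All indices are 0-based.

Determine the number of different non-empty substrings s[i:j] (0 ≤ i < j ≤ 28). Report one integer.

rank | idx | suffix
   0 |   8 | aaaababaabbbbabbaabb
   1 |   9 | aaababaabbbbabbaabb
   2 |   3 | aaabbaaaababaabbbbabbaabb
   3 |  10 | aababaabbbbabbaabb
   4 |  24 | aabb
   5 |   4 | aabbaaaababaabbbbabbaabb
   6 |  15 | aabbbbabbaabb
   7 |  13 | abaabbbbabbaabb
   8 |  11 | ababaabbbbabbaabb
   9 |  25 | abb
  10 |   5 | abbaaaababaabbbbabbaabb
  11 |   0 | abbaaabbaaaababaabbbbabbaabb
  12 |  21 | abbaabb
  13 |  16 | abbbbabbaabb
  14 |  27 | b
  15 |   7 | baaaababaabbbbabbaabb
  16 |   2 | baaabbaaaababaabbbbabbaabb
  17 |  23 | baabb
  18 |  14 | baabbbbabbaabb
  19 |  12 | babaabbbbabbaabb
  20 |  20 | babbaabb
  21 |  26 | bb
  22 |   6 | bbaaaababaabbbbabbaabb
  23 |   1 | bbaaabbaaaababaabbbbabbaabb
  24 |  22 | bbaabb
  25 |  19 | bbabbaabb
  26 |  18 | bbbabbaabb
  27 |  17 | bbbbabbaabb

SA = [8, 9, 3, 10, 24, 4, 15, 13, 11, 25, 5, 0, 21, 16, 27, 7, 2, 23, 14, 12, 20, 26, 6, 1, 22, 19, 18, 17]
[i] adj suffixes → lcp
  [1] 8/9 → 3 ('aaa')
  [2] 9/3 → 4 ('aaab')
  [3] 3/10 → 2 ('aa')
  [4] 10/24 → 3 ('aab')
  [5] 24/4 → 4 ('aabb')
  [6] 4/15 → 4 ('aabb')
  [7] 15/13 → 1 ('a')
  [8] 13/11 → 3 ('aba')
  [9] 11/25 → 2 ('ab')
  [10] 25/5 → 3 ('abb')
  [11] 5/0 → 6 ('abbaaa')
  [12] 0/21 → 5 ('abbaa')
  [13] 21/16 → 3 ('abb')
  [14] 16/27 → 0 ('')
  [15] 27/7 → 1 ('b')
  [16] 7/2 → 4 ('baaa')
  [17] 2/23 → 3 ('baa')
  [18] 23/14 → 5 ('baabb')
  [19] 14/12 → 2 ('ba')
  [20] 12/20 → 3 ('bab')
  [21] 20/26 → 1 ('b')
  [22] 26/6 → 2 ('bb')
  [23] 6/1 → 5 ('bbaaa')
  [24] 1/22 → 4 ('bbaa')
  [25] 22/19 → 3 ('bba')
  [26] 19/18 → 2 ('bb')
  [27] 18/17 → 3 ('bbb')

n(n+1)/2 = 28·29/2 = 406
Σ LCP = 0 + 3 + 4 + 2 + 3 + 4 + 4 + 1 + 3 + 2 + 3 + 6 + 5 + 3 + 0 + 1 + 4 + 3 + 5 + 2 + 3 + 1 + 2 + 5 + 4 + 3 + 2 + 3 = 81
distinct = 406 − 81 = 325

325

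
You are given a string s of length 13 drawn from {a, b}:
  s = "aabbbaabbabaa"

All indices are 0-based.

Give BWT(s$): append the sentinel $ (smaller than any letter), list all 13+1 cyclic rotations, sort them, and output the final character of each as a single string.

aabb$baaabbbaa

rank  rotation        last
    0  $aabbbaabbabaa  a
    1  a$aabbbaabbaba  a
    2  aa$aabbbaabbab  b
    3  aabbabaa$aabbb  b
    4  aabbbaabbabaa$  $
    5  abaa$aabbbaabb  b
    6  abbabaa$aabbba  a
    7  abbbaabbabaa$a  a
    8  baa$aabbbaabba  a
    9  baabbabaa$aabb  b
   10  babaa$aabbbaab  b
   11  bbaabbabaa$aab  b
   12  bbabaa$aabbbaa  a
   13  bbbaabbabaa$aa  a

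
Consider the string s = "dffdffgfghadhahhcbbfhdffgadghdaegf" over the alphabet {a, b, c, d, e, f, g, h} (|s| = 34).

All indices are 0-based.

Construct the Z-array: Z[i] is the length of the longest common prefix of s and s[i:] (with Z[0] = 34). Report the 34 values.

Z[0]=34
i=1: fresh scan; Z[1]=0
i=2: fresh scan; Z[2]=0
i=3: fresh scan; Z[3]=3 grow→box=[3,6)
i=4: min(r-i=2, Z[1]=0)=0; Z[4]=0
i=5: min(r-i=1, Z[2]=0)=0; Z[5]=0
i=6: fresh scan; Z[6]=0
i=7: fresh scan; Z[7]=0
i=8: fresh scan; Z[8]=0
i=9: fresh scan; Z[9]=0
i=10: fresh scan; Z[10]=0
i=11: fresh scan; Z[11]=1 grow→box=[11,12)
i=12: fresh scan; Z[12]=0
i=13: fresh scan; Z[13]=0
i=14: fresh scan; Z[14]=0
i=15: fresh scan; Z[15]=0
i=16: fresh scan; Z[16]=0
i=17: fresh scan; Z[17]=0
i=18: fresh scan; Z[18]=0
i=19: fresh scan; Z[19]=0
i=20: fresh scan; Z[20]=0
i=21: fresh scan; Z[21]=3 grow→box=[21,24)
i=22: min(r-i=2, Z[1]=0)=0; Z[22]=0
i=23: min(r-i=1, Z[2]=0)=0; Z[23]=0
i=24: fresh scan; Z[24]=0
i=25: fresh scan; Z[25]=0
i=26: fresh scan; Z[26]=1 grow→box=[26,27)
i=27: fresh scan; Z[27]=0
i=28: fresh scan; Z[28]=0
i=29: fresh scan; Z[29]=1 grow→box=[29,30)
i=30: fresh scan; Z[30]=0
i=31: fresh scan; Z[31]=0
i=32: fresh scan; Z[32]=0
i=33: fresh scan; Z[33]=0

[34, 0, 0, 3, 0, 0, 0, 0, 0, 0, 0, 1, 0, 0, 0, 0, 0, 0, 0, 0, 0, 3, 0, 0, 0, 0, 1, 0, 0, 1, 0, 0, 0, 0]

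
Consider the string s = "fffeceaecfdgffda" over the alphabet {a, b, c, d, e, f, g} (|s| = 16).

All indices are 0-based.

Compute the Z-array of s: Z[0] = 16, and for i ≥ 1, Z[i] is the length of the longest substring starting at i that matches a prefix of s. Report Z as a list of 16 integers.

[16, 2, 1, 0, 0, 0, 0, 0, 0, 1, 0, 0, 2, 1, 0, 0]

Z[0]=16
i=1: outside box; Z[1]=2 grow→box=[1,3)
i=2: min(r-i=1, Z[1]=2)=1; Z[2]=1
i=3: outside box; Z[3]=0
i=4: outside box; Z[4]=0
i=5: outside box; Z[5]=0
i=6: outside box; Z[6]=0
i=7: outside box; Z[7]=0
i=8: outside box; Z[8]=0
i=9: outside box; Z[9]=1 grow→box=[9,10)
i=10: outside box; Z[10]=0
i=11: outside box; Z[11]=0
i=12: outside box; Z[12]=2 grow→box=[12,14)
i=13: min(r-i=1, Z[1]=2)=1; Z[13]=1
i=14: outside box; Z[14]=0
i=15: outside box; Z[15]=0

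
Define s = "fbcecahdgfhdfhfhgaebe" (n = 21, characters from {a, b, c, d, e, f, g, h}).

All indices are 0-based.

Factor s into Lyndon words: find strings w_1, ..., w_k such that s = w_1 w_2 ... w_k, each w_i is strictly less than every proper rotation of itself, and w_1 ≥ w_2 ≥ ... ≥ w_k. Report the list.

emit factor 1: 'f' (i=0, period=1)
emit factor 2: 'bcec' (i=1, period=4)
emit factor 3: 'ahdgfhdfhfhg' (i=5, period=12)
emit factor 4: 'aebe' (i=17, period=4)

["f", "bcec", "ahdgfhdfhfhg", "aebe"]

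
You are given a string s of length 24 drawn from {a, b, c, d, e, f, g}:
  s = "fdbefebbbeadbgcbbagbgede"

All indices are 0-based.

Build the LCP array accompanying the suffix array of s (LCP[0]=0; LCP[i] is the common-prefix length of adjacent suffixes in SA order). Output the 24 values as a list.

rank→(start, suffix):
  0 → (10, 'adbgcbbagbgede')
  1 → (17, 'agbgede')
  2 → (16, 'bagbgede')
  3 → (15, 'bbagbgede')
  4 → (6, 'bbbeadbgcbbagbgede')
  5 → (7, 'bbeadbgcbbagbgede')
  6 → (8, 'beadbgcbbagbgede')
  7 → (2, 'befebbbeadbgcbbagbgede')
  8 → (12, 'bgcbbagbgede')
  9 → (19, 'bgede')
  10 → (14, 'cbbagbgede')
  11 → (1, 'dbefebbbeadbgcbbagbgede')
  12 → (11, 'dbgcbbagbgede')
  13 → (22, 'de')
  14 → (23, 'e')
  15 → (9, 'eadbgcbbagbgede')
  16 → (5, 'ebbbeadbgcbbagbgede')
  17 → (21, 'ede')
  18 → (3, 'efebbbeadbgcbbagbgede')
  19 → (0, 'fdbefebbbeadbgcbbagbgede')
  20 → (4, 'febbbeadbgcbbagbgede')
  21 → (18, 'gbgede')
  22 → (13, 'gcbbagbgede')
  23 → (20, 'gede')

SA = [10, 17, 16, 15, 6, 7, 8, 2, 12, 19, 14, 1, 11, 22, 23, 9, 5, 21, 3, 0, 4, 18, 13, 20]
rank  pair      lcp
   1  s[10:],s[17:]  1  'a'
   2  s[17:],s[16:]  0  ''
   3  s[16:],s[15:]  1  'b'
   4  s[15:],s[6:]  2  'bb'
   5  s[6:],s[7:]  2  'bb'
   6  s[7:],s[8:]  1  'b'
   7  s[8:],s[2:]  2  'be'
   8  s[2:],s[12:]  1  'b'
   9  s[12:],s[19:]  2  'bg'
  10  s[19:],s[14:]  0  ''
  11  s[14:],s[1:]  0  ''
  12  s[1:],s[11:]  2  'db'
  13  s[11:],s[22:]  1  'd'
  14  s[22:],s[23:]  0  ''
  15  s[23:],s[9:]  1  'e'
  16  s[9:],s[5:]  1  'e'
  17  s[5:],s[21:]  1  'e'
  18  s[21:],s[3:]  1  'e'
  19  s[3:],s[0:]  0  ''
  20  s[0:],s[4:]  1  'f'
  21  s[4:],s[18:]  0  ''
  22  s[18:],s[13:]  1  'g'
  23  s[13:],s[20:]  1  'g'

[0, 1, 0, 1, 2, 2, 1, 2, 1, 2, 0, 0, 2, 1, 0, 1, 1, 1, 1, 0, 1, 0, 1, 1]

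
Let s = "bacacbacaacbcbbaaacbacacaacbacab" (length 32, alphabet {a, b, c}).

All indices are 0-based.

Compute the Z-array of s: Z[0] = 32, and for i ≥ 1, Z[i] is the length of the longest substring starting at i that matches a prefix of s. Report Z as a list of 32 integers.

[32, 0, 0, 0, 0, 4, 0, 0, 0, 0, 0, 1, 0, 1, 2, 0, 0, 0, 0, 5, 0, 0, 0, 0, 0, 0, 0, 4, 0, 0, 0, 1]

Z[0]=32
i=1: fresh scan; Z[1]=0
i=2: fresh scan; Z[2]=0
i=3: fresh scan; Z[3]=0
i=4: fresh scan; Z[4]=0
i=5: fresh scan; Z[5]=4 grow→box=[5,9)
i=6: min(r-i=3, Z[1]=0)=0; Z[6]=0
i=7: min(r-i=2, Z[2]=0)=0; Z[7]=0
i=8: min(r-i=1, Z[3]=0)=0; Z[8]=0
i=9: fresh scan; Z[9]=0
i=10: fresh scan; Z[10]=0
i=11: fresh scan; Z[11]=1 grow→box=[11,12)
i=12: fresh scan; Z[12]=0
i=13: fresh scan; Z[13]=1 grow→box=[13,14)
i=14: fresh scan; Z[14]=2 grow→box=[14,16)
i=15: min(r-i=1, Z[1]=0)=0; Z[15]=0
i=16: fresh scan; Z[16]=0
i=17: fresh scan; Z[17]=0
i=18: fresh scan; Z[18]=0
i=19: fresh scan; Z[19]=5 grow→box=[19,24)
i=20: min(r-i=4, Z[1]=0)=0; Z[20]=0
i=21: min(r-i=3, Z[2]=0)=0; Z[21]=0
i=22: min(r-i=2, Z[3]=0)=0; Z[22]=0
i=23: min(r-i=1, Z[4]=0)=0; Z[23]=0
i=24: fresh scan; Z[24]=0
i=25: fresh scan; Z[25]=0
i=26: fresh scan; Z[26]=0
i=27: fresh scan; Z[27]=4 grow→box=[27,31)
i=28: min(r-i=3, Z[1]=0)=0; Z[28]=0
i=29: min(r-i=2, Z[2]=0)=0; Z[29]=0
i=30: min(r-i=1, Z[3]=0)=0; Z[30]=0
i=31: fresh scan; Z[31]=1 grow→box=[31,32)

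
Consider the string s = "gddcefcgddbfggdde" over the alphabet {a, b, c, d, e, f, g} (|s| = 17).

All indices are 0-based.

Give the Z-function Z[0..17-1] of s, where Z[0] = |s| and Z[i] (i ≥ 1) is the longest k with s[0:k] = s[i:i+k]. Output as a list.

Z[0]=17
i=1: outside box; Z[1]=0
i=2: outside box; Z[2]=0
i=3: outside box; Z[3]=0
i=4: outside box; Z[4]=0
i=5: outside box; Z[5]=0
i=6: outside box; Z[6]=0
i=7: outside box; Z[7]=3 extend→box=[7,10)
i=8: min(r-i=2, Z[1]=0)=0; Z[8]=0
i=9: min(r-i=1, Z[2]=0)=0; Z[9]=0
i=10: outside box; Z[10]=0
i=11: outside box; Z[11]=0
i=12: outside box; Z[12]=1 extend→box=[12,13)
i=13: outside box; Z[13]=3 extend→box=[13,16)
i=14: min(r-i=2, Z[1]=0)=0; Z[14]=0
i=15: min(r-i=1, Z[2]=0)=0; Z[15]=0
i=16: outside box; Z[16]=0

[17, 0, 0, 0, 0, 0, 0, 3, 0, 0, 0, 0, 1, 3, 0, 0, 0]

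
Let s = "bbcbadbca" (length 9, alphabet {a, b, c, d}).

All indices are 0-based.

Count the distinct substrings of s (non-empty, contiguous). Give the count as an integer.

39

rank | idx | suffix
   0 |   8 | a
   1 |   4 | adbca
   2 |   3 | badbca
   3 |   0 | bbcbadbca
   4 |   6 | bca
   5 |   1 | bcbadbca
   6 |   7 | ca
   7 |   2 | cbadbca
   8 |   5 | dbca

SA = [8, 4, 3, 0, 6, 1, 7, 2, 5]
rank  pair      lcp
   1  s[8:],s[4:]  1  'a'
   2  s[4:],s[3:]  0  ''
   3  s[3:],s[0:]  1  'b'
   4  s[0:],s[6:]  1  'b'
   5  s[6:],s[1:]  2  'bc'
   6  s[1:],s[7:]  0  ''
   7  s[7:],s[2:]  1  'c'
   8  s[2:],s[5:]  0  ''

n(n+1)/2 = 9·10/2 = 45
Σ LCP = 0 + 1 + 0 + 1 + 1 + 2 + 0 + 1 + 0 = 6
distinct = 45 − 6 = 39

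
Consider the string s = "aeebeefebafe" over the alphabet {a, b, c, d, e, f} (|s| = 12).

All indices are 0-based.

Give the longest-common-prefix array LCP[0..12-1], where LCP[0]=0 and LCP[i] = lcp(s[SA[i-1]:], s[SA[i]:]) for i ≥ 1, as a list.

[0, 1, 0, 1, 0, 1, 2, 1, 2, 1, 0, 2]

sorted suffixes:
  #0 SA[0]=0  'aeebeefebafe'
  #1 SA[1]=9  'afe'
  #2 SA[2]=8  'bafe'
  #3 SA[3]=3  'beefebafe'
  #4 SA[4]=11  'e'
  #5 SA[5]=7  'ebafe'
  #6 SA[6]=2  'ebeefebafe'
  #7 SA[7]=1  'eebeefebafe'
  #8 SA[8]=4  'eefebafe'
  #9 SA[9]=5  'efebafe'
  #10 SA[10]=10  'fe'
  #11 SA[11]=6  'febafe'

SA = [0, 9, 8, 3, 11, 7, 2, 1, 4, 5, 10, 6]
rank  pair      lcp
   1  s[0:],s[9:]  1  'a'
   2  s[9:],s[8:]  0  ''
   3  s[8:],s[3:]  1  'b'
   4  s[3:],s[11:]  0  ''
   5  s[11:],s[7:]  1  'e'
   6  s[7:],s[2:]  2  'eb'
   7  s[2:],s[1:]  1  'e'
   8  s[1:],s[4:]  2  'ee'
   9  s[4:],s[5:]  1  'e'
  10  s[5:],s[10:]  0  ''
  11  s[10:],s[6:]  2  'fe'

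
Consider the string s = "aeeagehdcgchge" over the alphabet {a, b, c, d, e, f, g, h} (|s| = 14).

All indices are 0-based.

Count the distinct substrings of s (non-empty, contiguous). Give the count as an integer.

sorted suffixes:
  #0 SA[0]=0  'aeeagehdcgchge'
  #1 SA[1]=3  'agehdcgchge'
  #2 SA[2]=8  'cgchge'
  #3 SA[3]=10  'chge'
  #4 SA[4]=7  'dcgchge'
  #5 SA[5]=13  'e'
  #6 SA[6]=2  'eagehdcgchge'
  #7 SA[7]=1  'eeagehdcgchge'
  #8 SA[8]=5  'ehdcgchge'
  #9 SA[9]=9  'gchge'
  #10 SA[10]=12  'ge'
  #11 SA[11]=4  'gehdcgchge'
  #12 SA[12]=6  'hdcgchge'
  #13 SA[13]=11  'hge'

SA = [0, 3, 8, 10, 7, 13, 2, 1, 5, 9, 12, 4, 6, 11]
rank  pair      lcp
   1  s[0:],s[3:]  1  'a'
   2  s[3:],s[8:]  0  ''
   3  s[8:],s[10:]  1  'c'
   4  s[10:],s[7:]  0  ''
   5  s[7:],s[13:]  0  ''
   6  s[13:],s[2:]  1  'e'
   7  s[2:],s[1:]  1  'e'
   8  s[1:],s[5:]  1  'e'
   9  s[5:],s[9:]  0  ''
  10  s[9:],s[12:]  1  'g'
  11  s[12:],s[4:]  2  'ge'
  12  s[4:],s[6:]  0  ''
  13  s[6:],s[11:]  1  'h'

n(n+1)/2 = 14·15/2 = 105
Σ LCP = 0 + 1 + 0 + 1 + 0 + 0 + 1 + 1 + 1 + 0 + 1 + 2 + 0 + 1 = 9
distinct = 105 − 9 = 96

96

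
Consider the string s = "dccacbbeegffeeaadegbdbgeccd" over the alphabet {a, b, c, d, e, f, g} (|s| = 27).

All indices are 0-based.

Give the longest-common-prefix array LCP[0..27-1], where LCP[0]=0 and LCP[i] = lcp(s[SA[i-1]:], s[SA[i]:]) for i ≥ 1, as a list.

rank | idx | suffix
   0 |  14 | aadegbdbgeccd
   1 |   3 | acbbeegffeeaadegbdbgeccd
   2 |  15 | adegbdbgeccd
   3 |   5 | bbeegffeeaadegbdbgeccd
   4 |  19 | bdbgeccd
   5 |   6 | beegffeeaadegbdbgeccd
   6 |  21 | bgeccd
   7 |   2 | cacbbeegffeeaadegbdbgeccd
   8 |   4 | cbbeegffeeaadegbdbgeccd
   9 |   1 | ccacbbeegffeeaadegbdbgeccd
  10 |  24 | ccd
  11 |  25 | cd
  12 |  26 | d
  13 |  20 | dbgeccd
  14 |   0 | dccacbbeegffeeaadegbdbgeccd
  15 |  16 | degbdbgeccd
  16 |  13 | eaadegbdbgeccd
  17 |  23 | eccd
  18 |  12 | eeaadegbdbgeccd
  19 |   7 | eegffeeaadegbdbgeccd
  20 |  17 | egbdbgeccd
  21 |   8 | egffeeaadegbdbgeccd
  22 |  11 | feeaadegbdbgeccd
  23 |  10 | ffeeaadegbdbgeccd
  24 |  18 | gbdbgeccd
  25 |  22 | geccd
  26 |   9 | gffeeaadegbdbgeccd

SA = [14, 3, 15, 5, 19, 6, 21, 2, 4, 1, 24, 25, 26, 20, 0, 16, 13, 23, 12, 7, 17, 8, 11, 10, 18, 22, 9]
[i] adj suffixes → lcp
  [1] 14/3 → 1 ('a')
  [2] 3/15 → 1 ('a')
  [3] 15/5 → 0 ('')
  [4] 5/19 → 1 ('b')
  [5] 19/6 → 1 ('b')
  [6] 6/21 → 1 ('b')
  [7] 21/2 → 0 ('')
  [8] 2/4 → 1 ('c')
  [9] 4/1 → 1 ('c')
  [10] 1/24 → 2 ('cc')
  [11] 24/25 → 1 ('c')
  [12] 25/26 → 0 ('')
  [13] 26/20 → 1 ('d')
  [14] 20/0 → 1 ('d')
  [15] 0/16 → 1 ('d')
  [16] 16/13 → 0 ('')
  [17] 13/23 → 1 ('e')
  [18] 23/12 → 1 ('e')
  [19] 12/7 → 2 ('ee')
  [20] 7/17 → 1 ('e')
  [21] 17/8 → 2 ('eg')
  [22] 8/11 → 0 ('')
  [23] 11/10 → 1 ('f')
  [24] 10/18 → 0 ('')
  [25] 18/22 → 1 ('g')
  [26] 22/9 → 1 ('g')

[0, 1, 1, 0, 1, 1, 1, 0, 1, 1, 2, 1, 0, 1, 1, 1, 0, 1, 1, 2, 1, 2, 0, 1, 0, 1, 1]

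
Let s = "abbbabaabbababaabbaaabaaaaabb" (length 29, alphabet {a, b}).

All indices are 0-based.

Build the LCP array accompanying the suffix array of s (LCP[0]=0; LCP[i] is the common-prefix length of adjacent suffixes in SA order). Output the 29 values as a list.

sorted suffixes:
  #0 SA[0]=22  'aaaaabb'
  #1 SA[1]=23  'aaaabb'
  #2 SA[2]=18  'aaabaaaaabb'
  #3 SA[3]=24  'aaabb'
  #4 SA[4]=19  'aabaaaaabb'
  #5 SA[5]=25  'aabb'
  #6 SA[6]=14  'aabbaaabaaaaabb'
  #7 SA[7]=6  'aabbababaabbaaabaaaaabb'
  #8 SA[8]=20  'abaaaaabb'
  #9 SA[9]=12  'abaabbaaabaaaaabb'
  #10 SA[10]=4  'abaabbababaabbaaabaaaaabb'
  #11 SA[11]=10  'ababaabbaaabaaaaabb'
  #12 SA[12]=26  'abb'
  #13 SA[13]=15  'abbaaabaaaaabb'
  #14 SA[14]=7  'abbababaabbaaabaaaaabb'
  #15 SA[15]=0  'abbbabaabbababaabbaaabaaaaabb'
  #16 SA[16]=28  'b'
  #17 SA[17]=21  'baaaaabb'
  #18 SA[18]=17  'baaabaaaaabb'
  #19 SA[19]=13  'baabbaaabaaaaabb'
  #20 SA[20]=5  'baabbababaabbaaabaaaaabb'
  #21 SA[21]=11  'babaabbaaabaaaaabb'
  #22 SA[22]=3  'babaabbababaabbaaabaaaaabb'
  #23 SA[23]=9  'bababaabbaaabaaaaabb'
  #24 SA[24]=27  'bb'
  #25 SA[25]=16  'bbaaabaaaaabb'
  #26 SA[26]=2  'bbabaabbababaabbaaabaaaaabb'
  #27 SA[27]=8  'bbababaabbaaabaaaaabb'
  #28 SA[28]=1  'bbbabaabbababaabbaaabaaaaabb'

SA = [22, 23, 18, 24, 19, 25, 14, 6, 20, 12, 4, 10, 26, 15, 7, 0, 28, 21, 17, 13, 5, 11, 3, 9, 27, 16, 2, 8, 1]
[i] adj suffixes → lcp
  [1] 22/23 → 4 ('aaaa')
  [2] 23/18 → 3 ('aaa')
  [3] 18/24 → 4 ('aaab')
  [4] 24/19 → 2 ('aa')
  [5] 19/25 → 3 ('aab')
  [6] 25/14 → 4 ('aabb')
  [7] 14/6 → 5 ('aabba')
  [8] 6/20 → 1 ('a')
  [9] 20/12 → 4 ('abaa')
  [10] 12/4 → 7 ('abaabba')
  [11] 4/10 → 3 ('aba')
  [12] 10/26 → 2 ('ab')
  [13] 26/15 → 3 ('abb')
  [14] 15/7 → 4 ('abba')
  [15] 7/0 → 3 ('abb')
  [16] 0/28 → 0 ('')
  [17] 28/21 → 1 ('b')
  [18] 21/17 → 4 ('baaa')
  [19] 17/13 → 3 ('baa')
  [20] 13/5 → 6 ('baabba')
  [21] 5/11 → 2 ('ba')
  [22] 11/3 → 8 ('babaabba')
  [23] 3/9 → 4 ('baba')
  [24] 9/27 → 1 ('b')
  [25] 27/16 → 2 ('bb')
  [26] 16/2 → 3 ('bba')
  [27] 2/8 → 5 ('bbaba')
  [28] 8/1 → 2 ('bb')

[0, 4, 3, 4, 2, 3, 4, 5, 1, 4, 7, 3, 2, 3, 4, 3, 0, 1, 4, 3, 6, 2, 8, 4, 1, 2, 3, 5, 2]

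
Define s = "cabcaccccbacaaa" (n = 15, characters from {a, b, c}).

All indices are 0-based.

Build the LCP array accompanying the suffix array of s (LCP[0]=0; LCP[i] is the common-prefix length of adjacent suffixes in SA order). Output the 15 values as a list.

[0, 1, 2, 1, 1, 2, 0, 1, 0, 2, 2, 1, 1, 2, 3]

sorted suffixes:
  #0 SA[0]=14  'a'
  #1 SA[1]=13  'aa'
  #2 SA[2]=12  'aaa'
  #3 SA[3]=1  'abcaccccbacaaa'
  #4 SA[4]=10  'acaaa'
  #5 SA[5]=4  'accccbacaaa'
  #6 SA[6]=9  'bacaaa'
  #7 SA[7]=2  'bcaccccbacaaa'
  #8 SA[8]=11  'caaa'
  #9 SA[9]=0  'cabcaccccbacaaa'
  #10 SA[10]=3  'caccccbacaaa'
  #11 SA[11]=8  'cbacaaa'
  #12 SA[12]=7  'ccbacaaa'
  #13 SA[13]=6  'cccbacaaa'
  #14 SA[14]=5  'ccccbacaaa'

SA = [14, 13, 12, 1, 10, 4, 9, 2, 11, 0, 3, 8, 7, 6, 5]
[i] adj suffixes → lcp
  [1] 14/13 → 1 ('a')
  [2] 13/12 → 2 ('aa')
  [3] 12/1 → 1 ('a')
  [4] 1/10 → 1 ('a')
  [5] 10/4 → 2 ('ac')
  [6] 4/9 → 0 ('')
  [7] 9/2 → 1 ('b')
  [8] 2/11 → 0 ('')
  [9] 11/0 → 2 ('ca')
  [10] 0/3 → 2 ('ca')
  [11] 3/8 → 1 ('c')
  [12] 8/7 → 1 ('c')
  [13] 7/6 → 2 ('cc')
  [14] 6/5 → 3 ('ccc')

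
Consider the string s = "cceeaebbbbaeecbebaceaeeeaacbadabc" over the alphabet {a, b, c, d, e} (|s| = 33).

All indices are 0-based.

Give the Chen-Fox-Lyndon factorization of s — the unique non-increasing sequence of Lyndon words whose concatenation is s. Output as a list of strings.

["ccee", "aebbbbaeecbeb", "aceaeee", "aacbadabc"]

emit factor 1: 'ccee' (i=0, period=4)
emit factor 2: 'aebbbbaeecbeb' (i=4, period=13)
emit factor 3: 'aceaeee' (i=17, period=7)
emit factor 4: 'aacbadabc' (i=24, period=9)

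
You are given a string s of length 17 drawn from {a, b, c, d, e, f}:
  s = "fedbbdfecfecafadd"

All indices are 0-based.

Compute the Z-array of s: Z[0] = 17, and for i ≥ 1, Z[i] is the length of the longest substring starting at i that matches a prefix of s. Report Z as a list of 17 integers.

Z[0]=17
i=1: fresh scan; Z[1]=0
i=2: fresh scan; Z[2]=0
i=3: fresh scan; Z[3]=0
i=4: fresh scan; Z[4]=0
i=5: fresh scan; Z[5]=0
i=6: fresh scan; Z[6]=2 scan→box=[6,8)
i=7: min(r-i=1, Z[1]=0)=0; Z[7]=0
i=8: fresh scan; Z[8]=0
i=9: fresh scan; Z[9]=2 scan→box=[9,11)
i=10: min(r-i=1, Z[1]=0)=0; Z[10]=0
i=11: fresh scan; Z[11]=0
i=12: fresh scan; Z[12]=0
i=13: fresh scan; Z[13]=1 scan→box=[13,14)
i=14: fresh scan; Z[14]=0
i=15: fresh scan; Z[15]=0
i=16: fresh scan; Z[16]=0

[17, 0, 0, 0, 0, 0, 2, 0, 0, 2, 0, 0, 0, 1, 0, 0, 0]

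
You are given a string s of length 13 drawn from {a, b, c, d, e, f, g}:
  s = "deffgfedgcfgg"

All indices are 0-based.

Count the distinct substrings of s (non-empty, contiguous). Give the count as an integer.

82

rank | idx | suffix
   0 |   9 | cfgg
   1 |   0 | deffgfedgcfgg
   2 |   7 | dgcfgg
   3 |   6 | edgcfgg
   4 |   1 | effgfedgcfgg
   5 |   5 | fedgcfgg
   6 |   2 | ffgfedgcfgg
   7 |   3 | fgfedgcfgg
   8 |  10 | fgg
   9 |  12 | g
  10 |   8 | gcfgg
  11 |   4 | gfedgcfgg
  12 |  11 | gg

SA = [9, 0, 7, 6, 1, 5, 2, 3, 10, 12, 8, 4, 11]
rank  pair      lcp
   1  s[9:],s[0:]  0  ''
   2  s[0:],s[7:]  1  'd'
   3  s[7:],s[6:]  0  ''
   4  s[6:],s[1:]  1  'e'
   5  s[1:],s[5:]  0  ''
   6  s[5:],s[2:]  1  'f'
   7  s[2:],s[3:]  1  'f'
   8  s[3:],s[10:]  2  'fg'
   9  s[10:],s[12:]  0  ''
  10  s[12:],s[8:]  1  'g'
  11  s[8:],s[4:]  1  'g'
  12  s[4:],s[11:]  1  'g'

n(n+1)/2 = 13·14/2 = 91
Σ LCP = 0 + 0 + 1 + 0 + 1 + 0 + 1 + 1 + 2 + 0 + 1 + 1 + 1 = 9
distinct = 91 − 9 = 82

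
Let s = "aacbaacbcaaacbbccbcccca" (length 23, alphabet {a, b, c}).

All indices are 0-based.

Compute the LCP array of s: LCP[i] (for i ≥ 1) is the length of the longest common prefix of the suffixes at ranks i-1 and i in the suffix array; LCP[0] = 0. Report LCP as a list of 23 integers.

sorted suffixes:
  #0 SA[0]=22  'a'
  #1 SA[1]=9  'aaacbbccbcccca'
  #2 SA[2]=0  'aacbaacbcaaacbbccbcccca'
  #3 SA[3]=10  'aacbbccbcccca'
  #4 SA[4]=4  'aacbcaaacbbccbcccca'
  #5 SA[5]=1  'acbaacbcaaacbbccbcccca'
  #6 SA[6]=11  'acbbccbcccca'
  #7 SA[7]=5  'acbcaaacbbccbcccca'
  #8 SA[8]=3  'baacbcaaacbbccbcccca'
  #9 SA[9]=13  'bbccbcccca'
  #10 SA[10]=7  'bcaaacbbccbcccca'
  #11 SA[11]=14  'bccbcccca'
  #12 SA[12]=17  'bcccca'
  #13 SA[13]=21  'ca'
  #14 SA[14]=8  'caaacbbccbcccca'
  #15 SA[15]=2  'cbaacbcaaacbbccbcccca'
  #16 SA[16]=12  'cbbccbcccca'
  #17 SA[17]=6  'cbcaaacbbccbcccca'
  #18 SA[18]=16  'cbcccca'
  #19 SA[19]=20  'cca'
  #20 SA[20]=15  'ccbcccca'
  #21 SA[21]=19  'ccca'
  #22 SA[22]=18  'cccca'

SA = [22, 9, 0, 10, 4, 1, 11, 5, 3, 13, 7, 14, 17, 21, 8, 2, 12, 6, 16, 20, 15, 19, 18]
i: (SA[i-1],SA[i]) lcp shared
  1: (22,9) 1 'a'
  2: (9,0) 2 'aa'
  3: (0,10) 4 'aacb'
  4: (10,4) 4 'aacb'
  5: (4,1) 1 'a'
  6: (1,11) 3 'acb'
  7: (11,5) 3 'acb'
  8: (5,3) 0 ''
  9: (3,13) 1 'b'
  10: (13,7) 1 'b'
  11: (7,14) 2 'bc'
  12: (14,17) 3 'bcc'
  13: (17,21) 0 ''
  14: (21,8) 2 'ca'
  15: (8,2) 1 'c'
  16: (2,12) 2 'cb'
  17: (12,6) 2 'cb'
  18: (6,16) 3 'cbc'
  19: (16,20) 1 'c'
  20: (20,15) 2 'cc'
  21: (15,19) 2 'cc'
  22: (19,18) 3 'ccc'

[0, 1, 2, 4, 4, 1, 3, 3, 0, 1, 1, 2, 3, 0, 2, 1, 2, 2, 3, 1, 2, 2, 3]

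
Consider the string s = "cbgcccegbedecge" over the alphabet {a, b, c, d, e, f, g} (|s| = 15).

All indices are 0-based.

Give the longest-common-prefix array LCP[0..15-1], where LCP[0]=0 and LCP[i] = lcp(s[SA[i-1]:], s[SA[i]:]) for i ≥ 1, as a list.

[0, 1, 0, 1, 2, 1, 1, 0, 0, 1, 1, 1, 0, 1, 1]

sorted suffixes:
  #0 SA[0]=8  'bedecge'
  #1 SA[1]=1  'bgcccegbedecge'
  #2 SA[2]=0  'cbgcccegbedecge'
  #3 SA[3]=3  'cccegbedecge'
  #4 SA[4]=4  'ccegbedecge'
  #5 SA[5]=5  'cegbedecge'
  #6 SA[6]=12  'cge'
  #7 SA[7]=10  'decge'
  #8 SA[8]=14  'e'
  #9 SA[9]=11  'ecge'
  #10 SA[10]=9  'edecge'
  #11 SA[11]=6  'egbedecge'
  #12 SA[12]=7  'gbedecge'
  #13 SA[13]=2  'gcccegbedecge'
  #14 SA[14]=13  'ge'

SA = [8, 1, 0, 3, 4, 5, 12, 10, 14, 11, 9, 6, 7, 2, 13]
rank  pair      lcp
   1  s[8:],s[1:]  1  'b'
   2  s[1:],s[0:]  0  ''
   3  s[0:],s[3:]  1  'c'
   4  s[3:],s[4:]  2  'cc'
   5  s[4:],s[5:]  1  'c'
   6  s[5:],s[12:]  1  'c'
   7  s[12:],s[10:]  0  ''
   8  s[10:],s[14:]  0  ''
   9  s[14:],s[11:]  1  'e'
  10  s[11:],s[9:]  1  'e'
  11  s[9:],s[6:]  1  'e'
  12  s[6:],s[7:]  0  ''
  13  s[7:],s[2:]  1  'g'
  14  s[2:],s[13:]  1  'g'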